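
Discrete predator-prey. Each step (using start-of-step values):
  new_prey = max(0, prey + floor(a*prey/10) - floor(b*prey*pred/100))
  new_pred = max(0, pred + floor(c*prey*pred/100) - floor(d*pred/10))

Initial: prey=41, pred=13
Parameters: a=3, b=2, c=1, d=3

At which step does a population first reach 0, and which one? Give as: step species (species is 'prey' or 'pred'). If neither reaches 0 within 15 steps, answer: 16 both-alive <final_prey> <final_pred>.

Answer: 16 both-alive 22 9

Derivation:
Step 1: prey: 41+12-10=43; pred: 13+5-3=15
Step 2: prey: 43+12-12=43; pred: 15+6-4=17
Step 3: prey: 43+12-14=41; pred: 17+7-5=19
Step 4: prey: 41+12-15=38; pred: 19+7-5=21
Step 5: prey: 38+11-15=34; pred: 21+7-6=22
Step 6: prey: 34+10-14=30; pred: 22+7-6=23
Step 7: prey: 30+9-13=26; pred: 23+6-6=23
Step 8: prey: 26+7-11=22; pred: 23+5-6=22
Step 9: prey: 22+6-9=19; pred: 22+4-6=20
Step 10: prey: 19+5-7=17; pred: 20+3-6=17
Step 11: prey: 17+5-5=17; pred: 17+2-5=14
Step 12: prey: 17+5-4=18; pred: 14+2-4=12
Step 13: prey: 18+5-4=19; pred: 12+2-3=11
Step 14: prey: 19+5-4=20; pred: 11+2-3=10
Step 15: prey: 20+6-4=22; pred: 10+2-3=9
No extinction within 15 steps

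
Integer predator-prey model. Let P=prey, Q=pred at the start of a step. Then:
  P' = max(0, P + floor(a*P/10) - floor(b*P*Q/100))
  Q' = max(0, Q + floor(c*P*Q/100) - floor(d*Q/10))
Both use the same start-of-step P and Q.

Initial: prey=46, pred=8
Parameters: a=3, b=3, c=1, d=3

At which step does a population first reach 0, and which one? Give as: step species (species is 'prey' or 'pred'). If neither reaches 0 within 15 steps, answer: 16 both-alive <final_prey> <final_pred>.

Step 1: prey: 46+13-11=48; pred: 8+3-2=9
Step 2: prey: 48+14-12=50; pred: 9+4-2=11
Step 3: prey: 50+15-16=49; pred: 11+5-3=13
Step 4: prey: 49+14-19=44; pred: 13+6-3=16
Step 5: prey: 44+13-21=36; pred: 16+7-4=19
Step 6: prey: 36+10-20=26; pred: 19+6-5=20
Step 7: prey: 26+7-15=18; pred: 20+5-6=19
Step 8: prey: 18+5-10=13; pred: 19+3-5=17
Step 9: prey: 13+3-6=10; pred: 17+2-5=14
Step 10: prey: 10+3-4=9; pred: 14+1-4=11
Step 11: prey: 9+2-2=9; pred: 11+0-3=8
Step 12: prey: 9+2-2=9; pred: 8+0-2=6
Step 13: prey: 9+2-1=10; pred: 6+0-1=5
Step 14: prey: 10+3-1=12; pred: 5+0-1=4
Step 15: prey: 12+3-1=14; pred: 4+0-1=3
No extinction within 15 steps

Answer: 16 both-alive 14 3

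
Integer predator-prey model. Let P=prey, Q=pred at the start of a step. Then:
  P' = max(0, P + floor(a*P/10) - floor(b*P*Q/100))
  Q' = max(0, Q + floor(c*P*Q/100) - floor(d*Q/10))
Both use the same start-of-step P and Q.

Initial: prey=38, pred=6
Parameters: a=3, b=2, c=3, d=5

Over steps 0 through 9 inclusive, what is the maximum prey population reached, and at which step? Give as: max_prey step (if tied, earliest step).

Step 1: prey: 38+11-4=45; pred: 6+6-3=9
Step 2: prey: 45+13-8=50; pred: 9+12-4=17
Step 3: prey: 50+15-17=48; pred: 17+25-8=34
Step 4: prey: 48+14-32=30; pred: 34+48-17=65
Step 5: prey: 30+9-39=0; pred: 65+58-32=91
Step 6: prey: 0+0-0=0; pred: 91+0-45=46
Step 7: prey: 0+0-0=0; pred: 46+0-23=23
Step 8: prey: 0+0-0=0; pred: 23+0-11=12
Step 9: prey: 0+0-0=0; pred: 12+0-6=6
Max prey = 50 at step 2

Answer: 50 2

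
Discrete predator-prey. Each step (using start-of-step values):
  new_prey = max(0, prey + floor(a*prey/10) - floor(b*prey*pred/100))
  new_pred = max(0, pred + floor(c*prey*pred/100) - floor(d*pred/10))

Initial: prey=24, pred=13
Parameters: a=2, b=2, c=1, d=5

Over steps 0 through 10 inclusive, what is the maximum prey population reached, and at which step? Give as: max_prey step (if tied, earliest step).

Step 1: prey: 24+4-6=22; pred: 13+3-6=10
Step 2: prey: 22+4-4=22; pred: 10+2-5=7
Step 3: prey: 22+4-3=23; pred: 7+1-3=5
Step 4: prey: 23+4-2=25; pred: 5+1-2=4
Step 5: prey: 25+5-2=28; pred: 4+1-2=3
Step 6: prey: 28+5-1=32; pred: 3+0-1=2
Step 7: prey: 32+6-1=37; pred: 2+0-1=1
Step 8: prey: 37+7-0=44; pred: 1+0-0=1
Step 9: prey: 44+8-0=52; pred: 1+0-0=1
Step 10: prey: 52+10-1=61; pred: 1+0-0=1
Max prey = 61 at step 10

Answer: 61 10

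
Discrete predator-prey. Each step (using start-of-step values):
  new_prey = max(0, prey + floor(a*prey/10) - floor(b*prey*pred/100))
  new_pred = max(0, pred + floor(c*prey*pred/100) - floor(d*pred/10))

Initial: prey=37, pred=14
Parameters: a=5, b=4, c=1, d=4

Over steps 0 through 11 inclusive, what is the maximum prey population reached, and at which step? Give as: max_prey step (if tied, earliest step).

Step 1: prey: 37+18-20=35; pred: 14+5-5=14
Step 2: prey: 35+17-19=33; pred: 14+4-5=13
Step 3: prey: 33+16-17=32; pred: 13+4-5=12
Step 4: prey: 32+16-15=33; pred: 12+3-4=11
Step 5: prey: 33+16-14=35; pred: 11+3-4=10
Step 6: prey: 35+17-14=38; pred: 10+3-4=9
Step 7: prey: 38+19-13=44; pred: 9+3-3=9
Step 8: prey: 44+22-15=51; pred: 9+3-3=9
Step 9: prey: 51+25-18=58; pred: 9+4-3=10
Step 10: prey: 58+29-23=64; pred: 10+5-4=11
Step 11: prey: 64+32-28=68; pred: 11+7-4=14
Max prey = 68 at step 11

Answer: 68 11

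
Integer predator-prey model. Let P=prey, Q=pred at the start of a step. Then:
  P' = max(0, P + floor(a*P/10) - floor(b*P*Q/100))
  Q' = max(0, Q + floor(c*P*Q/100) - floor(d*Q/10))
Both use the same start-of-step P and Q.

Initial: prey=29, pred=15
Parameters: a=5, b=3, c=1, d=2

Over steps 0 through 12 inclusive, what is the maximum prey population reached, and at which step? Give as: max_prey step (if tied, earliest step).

Answer: 31 2

Derivation:
Step 1: prey: 29+14-13=30; pred: 15+4-3=16
Step 2: prey: 30+15-14=31; pred: 16+4-3=17
Step 3: prey: 31+15-15=31; pred: 17+5-3=19
Step 4: prey: 31+15-17=29; pred: 19+5-3=21
Step 5: prey: 29+14-18=25; pred: 21+6-4=23
Step 6: prey: 25+12-17=20; pred: 23+5-4=24
Step 7: prey: 20+10-14=16; pred: 24+4-4=24
Step 8: prey: 16+8-11=13; pred: 24+3-4=23
Step 9: prey: 13+6-8=11; pred: 23+2-4=21
Step 10: prey: 11+5-6=10; pred: 21+2-4=19
Step 11: prey: 10+5-5=10; pred: 19+1-3=17
Step 12: prey: 10+5-5=10; pred: 17+1-3=15
Max prey = 31 at step 2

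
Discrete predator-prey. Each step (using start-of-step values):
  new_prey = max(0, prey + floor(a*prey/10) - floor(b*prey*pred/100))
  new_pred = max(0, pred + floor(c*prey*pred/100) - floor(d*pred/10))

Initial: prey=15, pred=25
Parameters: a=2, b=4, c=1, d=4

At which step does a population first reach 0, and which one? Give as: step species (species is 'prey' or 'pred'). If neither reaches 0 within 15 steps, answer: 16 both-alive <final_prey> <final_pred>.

Answer: 16 both-alive 1 2

Derivation:
Step 1: prey: 15+3-15=3; pred: 25+3-10=18
Step 2: prey: 3+0-2=1; pred: 18+0-7=11
Step 3: prey: 1+0-0=1; pred: 11+0-4=7
Step 4: prey: 1+0-0=1; pred: 7+0-2=5
Step 5: prey: 1+0-0=1; pred: 5+0-2=3
Step 6: prey: 1+0-0=1; pred: 3+0-1=2
Step 7: prey: 1+0-0=1; pred: 2+0-0=2
Steps 8-15: state stable at prey=1, pred=2 (no change)
No extinction within 15 steps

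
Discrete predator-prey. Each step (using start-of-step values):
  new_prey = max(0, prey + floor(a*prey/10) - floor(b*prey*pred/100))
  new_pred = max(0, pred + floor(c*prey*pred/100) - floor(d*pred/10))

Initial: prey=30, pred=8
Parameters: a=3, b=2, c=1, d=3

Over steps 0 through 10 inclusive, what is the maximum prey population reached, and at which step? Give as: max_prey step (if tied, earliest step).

Step 1: prey: 30+9-4=35; pred: 8+2-2=8
Step 2: prey: 35+10-5=40; pred: 8+2-2=8
Step 3: prey: 40+12-6=46; pred: 8+3-2=9
Step 4: prey: 46+13-8=51; pred: 9+4-2=11
Step 5: prey: 51+15-11=55; pred: 11+5-3=13
Step 6: prey: 55+16-14=57; pred: 13+7-3=17
Step 7: prey: 57+17-19=55; pred: 17+9-5=21
Step 8: prey: 55+16-23=48; pred: 21+11-6=26
Step 9: prey: 48+14-24=38; pred: 26+12-7=31
Step 10: prey: 38+11-23=26; pred: 31+11-9=33
Max prey = 57 at step 6

Answer: 57 6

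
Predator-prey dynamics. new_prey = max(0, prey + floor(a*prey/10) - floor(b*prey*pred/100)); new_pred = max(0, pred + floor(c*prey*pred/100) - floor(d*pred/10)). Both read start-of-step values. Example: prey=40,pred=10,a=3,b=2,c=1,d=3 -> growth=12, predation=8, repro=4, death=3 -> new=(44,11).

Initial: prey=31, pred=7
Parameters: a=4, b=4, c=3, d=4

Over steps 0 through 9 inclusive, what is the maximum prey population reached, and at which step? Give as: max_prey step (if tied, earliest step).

Answer: 35 1

Derivation:
Step 1: prey: 31+12-8=35; pred: 7+6-2=11
Step 2: prey: 35+14-15=34; pred: 11+11-4=18
Step 3: prey: 34+13-24=23; pred: 18+18-7=29
Step 4: prey: 23+9-26=6; pred: 29+20-11=38
Step 5: prey: 6+2-9=0; pred: 38+6-15=29
Step 6: prey: 0+0-0=0; pred: 29+0-11=18
Step 7: prey: 0+0-0=0; pred: 18+0-7=11
Step 8: prey: 0+0-0=0; pred: 11+0-4=7
Step 9: prey: 0+0-0=0; pred: 7+0-2=5
Max prey = 35 at step 1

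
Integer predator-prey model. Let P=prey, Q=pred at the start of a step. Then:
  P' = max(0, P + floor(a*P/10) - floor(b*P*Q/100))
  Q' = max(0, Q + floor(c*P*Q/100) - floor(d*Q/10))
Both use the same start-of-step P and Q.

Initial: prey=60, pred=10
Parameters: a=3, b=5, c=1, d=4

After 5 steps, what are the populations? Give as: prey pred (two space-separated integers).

Answer: 12 7

Derivation:
Step 1: prey: 60+18-30=48; pred: 10+6-4=12
Step 2: prey: 48+14-28=34; pred: 12+5-4=13
Step 3: prey: 34+10-22=22; pred: 13+4-5=12
Step 4: prey: 22+6-13=15; pred: 12+2-4=10
Step 5: prey: 15+4-7=12; pred: 10+1-4=7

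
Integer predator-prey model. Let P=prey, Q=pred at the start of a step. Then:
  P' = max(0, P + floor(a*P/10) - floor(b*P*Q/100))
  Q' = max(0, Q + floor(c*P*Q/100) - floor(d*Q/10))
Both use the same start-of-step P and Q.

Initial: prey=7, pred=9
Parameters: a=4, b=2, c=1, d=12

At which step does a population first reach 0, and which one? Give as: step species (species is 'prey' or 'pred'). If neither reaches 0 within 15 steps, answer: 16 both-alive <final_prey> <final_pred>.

Answer: 1 pred

Derivation:
Step 1: prey: 7+2-1=8; pred: 9+0-10=0
First extinction: pred at step 1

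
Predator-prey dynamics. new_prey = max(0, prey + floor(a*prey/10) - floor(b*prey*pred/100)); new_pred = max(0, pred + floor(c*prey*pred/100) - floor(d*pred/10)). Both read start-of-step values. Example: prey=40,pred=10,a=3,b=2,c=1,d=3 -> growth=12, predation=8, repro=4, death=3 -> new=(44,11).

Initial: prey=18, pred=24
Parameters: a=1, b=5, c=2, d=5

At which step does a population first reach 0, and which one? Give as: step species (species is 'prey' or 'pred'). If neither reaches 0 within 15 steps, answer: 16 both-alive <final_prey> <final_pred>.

Answer: 1 prey

Derivation:
Step 1: prey: 18+1-21=0; pred: 24+8-12=20
First extinction: prey at step 1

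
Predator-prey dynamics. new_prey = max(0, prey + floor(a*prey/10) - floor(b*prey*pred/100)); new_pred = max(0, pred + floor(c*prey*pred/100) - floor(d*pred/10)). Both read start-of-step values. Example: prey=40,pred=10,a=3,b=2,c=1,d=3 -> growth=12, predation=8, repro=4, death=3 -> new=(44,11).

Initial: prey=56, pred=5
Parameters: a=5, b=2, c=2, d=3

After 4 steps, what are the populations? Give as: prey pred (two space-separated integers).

Answer: 38 172

Derivation:
Step 1: prey: 56+28-5=79; pred: 5+5-1=9
Step 2: prey: 79+39-14=104; pred: 9+14-2=21
Step 3: prey: 104+52-43=113; pred: 21+43-6=58
Step 4: prey: 113+56-131=38; pred: 58+131-17=172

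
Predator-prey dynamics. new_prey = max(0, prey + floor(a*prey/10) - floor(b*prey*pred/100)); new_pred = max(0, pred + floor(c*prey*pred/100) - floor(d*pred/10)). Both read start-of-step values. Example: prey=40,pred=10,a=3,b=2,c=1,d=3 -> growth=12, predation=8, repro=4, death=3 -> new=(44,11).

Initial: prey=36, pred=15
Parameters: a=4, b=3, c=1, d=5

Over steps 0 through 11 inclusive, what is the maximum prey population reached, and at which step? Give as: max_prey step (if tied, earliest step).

Step 1: prey: 36+14-16=34; pred: 15+5-7=13
Step 2: prey: 34+13-13=34; pred: 13+4-6=11
Step 3: prey: 34+13-11=36; pred: 11+3-5=9
Step 4: prey: 36+14-9=41; pred: 9+3-4=8
Step 5: prey: 41+16-9=48; pred: 8+3-4=7
Step 6: prey: 48+19-10=57; pred: 7+3-3=7
Step 7: prey: 57+22-11=68; pred: 7+3-3=7
Step 8: prey: 68+27-14=81; pred: 7+4-3=8
Step 9: prey: 81+32-19=94; pred: 8+6-4=10
Step 10: prey: 94+37-28=103; pred: 10+9-5=14
Step 11: prey: 103+41-43=101; pred: 14+14-7=21
Max prey = 103 at step 10

Answer: 103 10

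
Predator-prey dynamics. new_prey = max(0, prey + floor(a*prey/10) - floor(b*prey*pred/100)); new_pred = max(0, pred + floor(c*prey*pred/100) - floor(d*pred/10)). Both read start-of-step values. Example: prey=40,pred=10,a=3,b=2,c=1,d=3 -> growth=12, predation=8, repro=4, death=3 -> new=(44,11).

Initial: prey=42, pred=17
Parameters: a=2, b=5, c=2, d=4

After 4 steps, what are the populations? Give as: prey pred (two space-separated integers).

Answer: 0 9

Derivation:
Step 1: prey: 42+8-35=15; pred: 17+14-6=25
Step 2: prey: 15+3-18=0; pred: 25+7-10=22
Step 3: prey: 0+0-0=0; pred: 22+0-8=14
Step 4: prey: 0+0-0=0; pred: 14+0-5=9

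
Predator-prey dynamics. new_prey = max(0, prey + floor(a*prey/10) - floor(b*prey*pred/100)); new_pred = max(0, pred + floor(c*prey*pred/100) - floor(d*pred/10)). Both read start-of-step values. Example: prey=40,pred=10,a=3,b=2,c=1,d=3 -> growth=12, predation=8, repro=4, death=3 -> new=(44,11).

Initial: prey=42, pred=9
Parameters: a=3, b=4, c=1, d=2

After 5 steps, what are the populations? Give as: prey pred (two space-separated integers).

Answer: 12 14

Derivation:
Step 1: prey: 42+12-15=39; pred: 9+3-1=11
Step 2: prey: 39+11-17=33; pred: 11+4-2=13
Step 3: prey: 33+9-17=25; pred: 13+4-2=15
Step 4: prey: 25+7-15=17; pred: 15+3-3=15
Step 5: prey: 17+5-10=12; pred: 15+2-3=14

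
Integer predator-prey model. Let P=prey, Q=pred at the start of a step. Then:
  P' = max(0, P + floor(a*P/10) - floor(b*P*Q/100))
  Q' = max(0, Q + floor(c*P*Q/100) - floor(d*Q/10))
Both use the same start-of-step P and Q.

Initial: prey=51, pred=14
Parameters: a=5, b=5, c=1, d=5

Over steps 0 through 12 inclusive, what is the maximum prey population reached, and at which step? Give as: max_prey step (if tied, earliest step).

Answer: 115 11

Derivation:
Step 1: prey: 51+25-35=41; pred: 14+7-7=14
Step 2: prey: 41+20-28=33; pred: 14+5-7=12
Step 3: prey: 33+16-19=30; pred: 12+3-6=9
Step 4: prey: 30+15-13=32; pred: 9+2-4=7
Step 5: prey: 32+16-11=37; pred: 7+2-3=6
Step 6: prey: 37+18-11=44; pred: 6+2-3=5
Step 7: prey: 44+22-11=55; pred: 5+2-2=5
Step 8: prey: 55+27-13=69; pred: 5+2-2=5
Step 9: prey: 69+34-17=86; pred: 5+3-2=6
Step 10: prey: 86+43-25=104; pred: 6+5-3=8
Step 11: prey: 104+52-41=115; pred: 8+8-4=12
Step 12: prey: 115+57-69=103; pred: 12+13-6=19
Max prey = 115 at step 11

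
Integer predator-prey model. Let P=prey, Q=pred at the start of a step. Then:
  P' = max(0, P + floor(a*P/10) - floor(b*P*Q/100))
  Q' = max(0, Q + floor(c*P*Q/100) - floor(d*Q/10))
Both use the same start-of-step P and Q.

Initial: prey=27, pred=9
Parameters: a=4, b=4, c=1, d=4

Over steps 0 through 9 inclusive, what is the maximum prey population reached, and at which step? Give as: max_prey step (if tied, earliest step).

Step 1: prey: 27+10-9=28; pred: 9+2-3=8
Step 2: prey: 28+11-8=31; pred: 8+2-3=7
Step 3: prey: 31+12-8=35; pred: 7+2-2=7
Step 4: prey: 35+14-9=40; pred: 7+2-2=7
Step 5: prey: 40+16-11=45; pred: 7+2-2=7
Step 6: prey: 45+18-12=51; pred: 7+3-2=8
Step 7: prey: 51+20-16=55; pred: 8+4-3=9
Step 8: prey: 55+22-19=58; pred: 9+4-3=10
Step 9: prey: 58+23-23=58; pred: 10+5-4=11
Max prey = 58 at step 8

Answer: 58 8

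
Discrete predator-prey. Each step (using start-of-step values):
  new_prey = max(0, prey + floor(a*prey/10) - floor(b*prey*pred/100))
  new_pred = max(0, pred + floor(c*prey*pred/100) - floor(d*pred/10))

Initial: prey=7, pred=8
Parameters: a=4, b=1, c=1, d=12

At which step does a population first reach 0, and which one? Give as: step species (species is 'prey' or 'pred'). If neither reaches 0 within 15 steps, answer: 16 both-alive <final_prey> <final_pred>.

Answer: 1 pred

Derivation:
Step 1: prey: 7+2-0=9; pred: 8+0-9=0
First extinction: pred at step 1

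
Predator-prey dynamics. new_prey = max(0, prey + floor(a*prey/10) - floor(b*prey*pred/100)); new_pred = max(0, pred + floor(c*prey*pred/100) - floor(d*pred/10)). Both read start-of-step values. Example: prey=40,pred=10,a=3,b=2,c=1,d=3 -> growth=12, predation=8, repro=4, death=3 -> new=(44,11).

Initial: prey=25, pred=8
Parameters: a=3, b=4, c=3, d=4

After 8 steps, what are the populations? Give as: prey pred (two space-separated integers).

Answer: 2 6

Derivation:
Step 1: prey: 25+7-8=24; pred: 8+6-3=11
Step 2: prey: 24+7-10=21; pred: 11+7-4=14
Step 3: prey: 21+6-11=16; pred: 14+8-5=17
Step 4: prey: 16+4-10=10; pred: 17+8-6=19
Step 5: prey: 10+3-7=6; pred: 19+5-7=17
Step 6: prey: 6+1-4=3; pred: 17+3-6=14
Step 7: prey: 3+0-1=2; pred: 14+1-5=10
Step 8: prey: 2+0-0=2; pred: 10+0-4=6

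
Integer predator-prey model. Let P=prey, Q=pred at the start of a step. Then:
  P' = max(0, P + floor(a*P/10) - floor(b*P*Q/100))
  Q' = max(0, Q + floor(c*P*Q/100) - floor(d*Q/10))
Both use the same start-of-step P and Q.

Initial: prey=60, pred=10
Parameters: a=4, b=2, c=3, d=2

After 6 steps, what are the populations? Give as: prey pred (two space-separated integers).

Answer: 0 107

Derivation:
Step 1: prey: 60+24-12=72; pred: 10+18-2=26
Step 2: prey: 72+28-37=63; pred: 26+56-5=77
Step 3: prey: 63+25-97=0; pred: 77+145-15=207
Step 4: prey: 0+0-0=0; pred: 207+0-41=166
Step 5: prey: 0+0-0=0; pred: 166+0-33=133
Step 6: prey: 0+0-0=0; pred: 133+0-26=107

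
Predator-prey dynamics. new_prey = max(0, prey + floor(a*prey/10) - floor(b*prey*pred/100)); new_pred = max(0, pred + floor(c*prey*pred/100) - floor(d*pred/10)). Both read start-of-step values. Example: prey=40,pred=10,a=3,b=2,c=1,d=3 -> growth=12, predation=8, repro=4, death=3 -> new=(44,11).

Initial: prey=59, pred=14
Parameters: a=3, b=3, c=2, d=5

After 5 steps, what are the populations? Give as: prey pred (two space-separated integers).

Answer: 1 13

Derivation:
Step 1: prey: 59+17-24=52; pred: 14+16-7=23
Step 2: prey: 52+15-35=32; pred: 23+23-11=35
Step 3: prey: 32+9-33=8; pred: 35+22-17=40
Step 4: prey: 8+2-9=1; pred: 40+6-20=26
Step 5: prey: 1+0-0=1; pred: 26+0-13=13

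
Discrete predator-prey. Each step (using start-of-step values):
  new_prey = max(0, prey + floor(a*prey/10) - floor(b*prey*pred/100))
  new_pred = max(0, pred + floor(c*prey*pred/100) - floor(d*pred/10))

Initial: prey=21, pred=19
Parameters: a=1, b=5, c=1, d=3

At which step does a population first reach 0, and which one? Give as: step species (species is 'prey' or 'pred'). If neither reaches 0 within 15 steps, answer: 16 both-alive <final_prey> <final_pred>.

Answer: 16 both-alive 1 3

Derivation:
Step 1: prey: 21+2-19=4; pred: 19+3-5=17
Step 2: prey: 4+0-3=1; pred: 17+0-5=12
Step 3: prey: 1+0-0=1; pred: 12+0-3=9
Step 4: prey: 1+0-0=1; pred: 9+0-2=7
Step 5: prey: 1+0-0=1; pred: 7+0-2=5
Step 6: prey: 1+0-0=1; pred: 5+0-1=4
Step 7: prey: 1+0-0=1; pred: 4+0-1=3
Step 8: prey: 1+0-0=1; pred: 3+0-0=3
Steps 9-15: state stable at prey=1, pred=3 (no change)
No extinction within 15 steps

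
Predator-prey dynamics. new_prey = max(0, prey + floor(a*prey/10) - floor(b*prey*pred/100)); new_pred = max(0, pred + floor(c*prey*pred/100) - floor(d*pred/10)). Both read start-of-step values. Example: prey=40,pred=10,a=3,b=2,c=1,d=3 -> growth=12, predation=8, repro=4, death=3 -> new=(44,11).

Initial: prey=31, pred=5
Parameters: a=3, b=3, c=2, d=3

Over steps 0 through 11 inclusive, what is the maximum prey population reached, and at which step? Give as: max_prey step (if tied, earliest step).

Answer: 39 2

Derivation:
Step 1: prey: 31+9-4=36; pred: 5+3-1=7
Step 2: prey: 36+10-7=39; pred: 7+5-2=10
Step 3: prey: 39+11-11=39; pred: 10+7-3=14
Step 4: prey: 39+11-16=34; pred: 14+10-4=20
Step 5: prey: 34+10-20=24; pred: 20+13-6=27
Step 6: prey: 24+7-19=12; pred: 27+12-8=31
Step 7: prey: 12+3-11=4; pred: 31+7-9=29
Step 8: prey: 4+1-3=2; pred: 29+2-8=23
Step 9: prey: 2+0-1=1; pred: 23+0-6=17
Step 10: prey: 1+0-0=1; pred: 17+0-5=12
Step 11: prey: 1+0-0=1; pred: 12+0-3=9
Max prey = 39 at step 2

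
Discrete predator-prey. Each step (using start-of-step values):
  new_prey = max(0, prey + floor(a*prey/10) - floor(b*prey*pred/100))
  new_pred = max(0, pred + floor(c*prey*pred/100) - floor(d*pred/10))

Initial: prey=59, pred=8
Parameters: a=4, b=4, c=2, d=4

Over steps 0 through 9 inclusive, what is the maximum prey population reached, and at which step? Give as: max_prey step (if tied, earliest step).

Answer: 64 1

Derivation:
Step 1: prey: 59+23-18=64; pred: 8+9-3=14
Step 2: prey: 64+25-35=54; pred: 14+17-5=26
Step 3: prey: 54+21-56=19; pred: 26+28-10=44
Step 4: prey: 19+7-33=0; pred: 44+16-17=43
Step 5: prey: 0+0-0=0; pred: 43+0-17=26
Step 6: prey: 0+0-0=0; pred: 26+0-10=16
Step 7: prey: 0+0-0=0; pred: 16+0-6=10
Step 8: prey: 0+0-0=0; pred: 10+0-4=6
Step 9: prey: 0+0-0=0; pred: 6+0-2=4
Max prey = 64 at step 1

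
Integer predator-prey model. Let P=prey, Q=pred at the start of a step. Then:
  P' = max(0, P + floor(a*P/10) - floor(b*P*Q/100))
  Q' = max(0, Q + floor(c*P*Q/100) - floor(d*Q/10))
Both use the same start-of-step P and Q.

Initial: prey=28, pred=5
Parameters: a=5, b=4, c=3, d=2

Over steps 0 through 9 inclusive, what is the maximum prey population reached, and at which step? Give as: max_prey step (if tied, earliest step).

Step 1: prey: 28+14-5=37; pred: 5+4-1=8
Step 2: prey: 37+18-11=44; pred: 8+8-1=15
Step 3: prey: 44+22-26=40; pred: 15+19-3=31
Step 4: prey: 40+20-49=11; pred: 31+37-6=62
Step 5: prey: 11+5-27=0; pred: 62+20-12=70
Step 6: prey: 0+0-0=0; pred: 70+0-14=56
Step 7: prey: 0+0-0=0; pred: 56+0-11=45
Step 8: prey: 0+0-0=0; pred: 45+0-9=36
Step 9: prey: 0+0-0=0; pred: 36+0-7=29
Max prey = 44 at step 2

Answer: 44 2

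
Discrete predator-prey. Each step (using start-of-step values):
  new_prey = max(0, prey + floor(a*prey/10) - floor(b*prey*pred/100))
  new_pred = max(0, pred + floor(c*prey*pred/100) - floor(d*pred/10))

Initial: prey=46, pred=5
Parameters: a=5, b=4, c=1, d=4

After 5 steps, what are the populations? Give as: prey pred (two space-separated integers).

Step 1: prey: 46+23-9=60; pred: 5+2-2=5
Step 2: prey: 60+30-12=78; pred: 5+3-2=6
Step 3: prey: 78+39-18=99; pred: 6+4-2=8
Step 4: prey: 99+49-31=117; pred: 8+7-3=12
Step 5: prey: 117+58-56=119; pred: 12+14-4=22

Answer: 119 22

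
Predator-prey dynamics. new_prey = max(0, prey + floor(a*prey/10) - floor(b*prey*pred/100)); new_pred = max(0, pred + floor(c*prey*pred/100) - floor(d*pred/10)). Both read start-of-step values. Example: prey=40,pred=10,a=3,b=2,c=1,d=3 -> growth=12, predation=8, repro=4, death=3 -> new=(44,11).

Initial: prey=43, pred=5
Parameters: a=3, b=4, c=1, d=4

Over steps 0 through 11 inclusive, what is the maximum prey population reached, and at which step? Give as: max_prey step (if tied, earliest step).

Answer: 73 6

Derivation:
Step 1: prey: 43+12-8=47; pred: 5+2-2=5
Step 2: prey: 47+14-9=52; pred: 5+2-2=5
Step 3: prey: 52+15-10=57; pred: 5+2-2=5
Step 4: prey: 57+17-11=63; pred: 5+2-2=5
Step 5: prey: 63+18-12=69; pred: 5+3-2=6
Step 6: prey: 69+20-16=73; pred: 6+4-2=8
Step 7: prey: 73+21-23=71; pred: 8+5-3=10
Step 8: prey: 71+21-28=64; pred: 10+7-4=13
Step 9: prey: 64+19-33=50; pred: 13+8-5=16
Step 10: prey: 50+15-32=33; pred: 16+8-6=18
Step 11: prey: 33+9-23=19; pred: 18+5-7=16
Max prey = 73 at step 6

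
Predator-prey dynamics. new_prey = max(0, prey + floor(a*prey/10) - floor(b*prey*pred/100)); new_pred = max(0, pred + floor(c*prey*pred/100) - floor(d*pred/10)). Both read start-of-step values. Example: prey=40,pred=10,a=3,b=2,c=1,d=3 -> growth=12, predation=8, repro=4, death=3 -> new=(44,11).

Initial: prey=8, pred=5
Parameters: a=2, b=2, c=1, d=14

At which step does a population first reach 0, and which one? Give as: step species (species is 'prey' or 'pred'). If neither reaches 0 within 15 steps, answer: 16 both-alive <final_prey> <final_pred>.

Answer: 1 pred

Derivation:
Step 1: prey: 8+1-0=9; pred: 5+0-7=0
First extinction: pred at step 1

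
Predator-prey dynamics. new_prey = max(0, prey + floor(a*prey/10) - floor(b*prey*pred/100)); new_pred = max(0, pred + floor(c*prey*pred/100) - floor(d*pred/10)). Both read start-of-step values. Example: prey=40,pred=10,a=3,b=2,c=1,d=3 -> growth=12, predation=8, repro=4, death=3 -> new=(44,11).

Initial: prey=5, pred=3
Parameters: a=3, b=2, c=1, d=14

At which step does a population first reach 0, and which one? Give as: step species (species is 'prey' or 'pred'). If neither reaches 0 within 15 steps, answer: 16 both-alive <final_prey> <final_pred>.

Answer: 1 pred

Derivation:
Step 1: prey: 5+1-0=6; pred: 3+0-4=0
First extinction: pred at step 1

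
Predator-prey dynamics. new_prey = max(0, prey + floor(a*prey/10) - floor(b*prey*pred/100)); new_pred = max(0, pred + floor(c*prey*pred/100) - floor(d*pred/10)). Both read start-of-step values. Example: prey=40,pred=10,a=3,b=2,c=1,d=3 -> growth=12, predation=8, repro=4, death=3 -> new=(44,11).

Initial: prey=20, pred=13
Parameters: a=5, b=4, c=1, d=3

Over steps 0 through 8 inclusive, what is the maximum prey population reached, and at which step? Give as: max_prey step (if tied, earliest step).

Answer: 42 8

Derivation:
Step 1: prey: 20+10-10=20; pred: 13+2-3=12
Step 2: prey: 20+10-9=21; pred: 12+2-3=11
Step 3: prey: 21+10-9=22; pred: 11+2-3=10
Step 4: prey: 22+11-8=25; pred: 10+2-3=9
Step 5: prey: 25+12-9=28; pred: 9+2-2=9
Step 6: prey: 28+14-10=32; pred: 9+2-2=9
Step 7: prey: 32+16-11=37; pred: 9+2-2=9
Step 8: prey: 37+18-13=42; pred: 9+3-2=10
Max prey = 42 at step 8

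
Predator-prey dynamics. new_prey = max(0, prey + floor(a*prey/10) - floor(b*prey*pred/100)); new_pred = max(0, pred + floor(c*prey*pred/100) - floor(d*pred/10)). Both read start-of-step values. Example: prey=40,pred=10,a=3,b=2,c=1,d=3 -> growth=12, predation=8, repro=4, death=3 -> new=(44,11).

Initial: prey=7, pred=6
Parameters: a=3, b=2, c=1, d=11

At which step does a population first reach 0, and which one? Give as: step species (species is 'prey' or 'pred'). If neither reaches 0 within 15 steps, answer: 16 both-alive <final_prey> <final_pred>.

Answer: 1 pred

Derivation:
Step 1: prey: 7+2-0=9; pred: 6+0-6=0
First extinction: pred at step 1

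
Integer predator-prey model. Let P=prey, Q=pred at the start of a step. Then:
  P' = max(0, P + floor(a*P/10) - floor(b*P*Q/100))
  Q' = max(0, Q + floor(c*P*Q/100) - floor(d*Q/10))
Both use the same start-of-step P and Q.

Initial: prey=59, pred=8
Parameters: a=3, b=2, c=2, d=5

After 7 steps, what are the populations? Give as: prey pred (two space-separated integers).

Answer: 0 18

Derivation:
Step 1: prey: 59+17-9=67; pred: 8+9-4=13
Step 2: prey: 67+20-17=70; pred: 13+17-6=24
Step 3: prey: 70+21-33=58; pred: 24+33-12=45
Step 4: prey: 58+17-52=23; pred: 45+52-22=75
Step 5: prey: 23+6-34=0; pred: 75+34-37=72
Step 6: prey: 0+0-0=0; pred: 72+0-36=36
Step 7: prey: 0+0-0=0; pred: 36+0-18=18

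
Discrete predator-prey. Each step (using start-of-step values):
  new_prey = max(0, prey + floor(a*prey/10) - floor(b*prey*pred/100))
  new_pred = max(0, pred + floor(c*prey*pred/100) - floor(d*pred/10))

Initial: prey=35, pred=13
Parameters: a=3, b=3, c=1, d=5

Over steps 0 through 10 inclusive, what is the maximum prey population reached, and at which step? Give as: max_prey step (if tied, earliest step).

Answer: 94 10

Derivation:
Step 1: prey: 35+10-13=32; pred: 13+4-6=11
Step 2: prey: 32+9-10=31; pred: 11+3-5=9
Step 3: prey: 31+9-8=32; pred: 9+2-4=7
Step 4: prey: 32+9-6=35; pred: 7+2-3=6
Step 5: prey: 35+10-6=39; pred: 6+2-3=5
Step 6: prey: 39+11-5=45; pred: 5+1-2=4
Step 7: prey: 45+13-5=53; pred: 4+1-2=3
Step 8: prey: 53+15-4=64; pred: 3+1-1=3
Step 9: prey: 64+19-5=78; pred: 3+1-1=3
Step 10: prey: 78+23-7=94; pred: 3+2-1=4
Max prey = 94 at step 10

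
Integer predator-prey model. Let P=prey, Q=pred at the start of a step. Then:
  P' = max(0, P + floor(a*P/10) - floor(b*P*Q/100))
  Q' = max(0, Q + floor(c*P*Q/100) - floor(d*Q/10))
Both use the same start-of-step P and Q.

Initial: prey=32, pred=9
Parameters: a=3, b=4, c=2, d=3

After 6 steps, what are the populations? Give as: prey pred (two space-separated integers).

Step 1: prey: 32+9-11=30; pred: 9+5-2=12
Step 2: prey: 30+9-14=25; pred: 12+7-3=16
Step 3: prey: 25+7-16=16; pred: 16+8-4=20
Step 4: prey: 16+4-12=8; pred: 20+6-6=20
Step 5: prey: 8+2-6=4; pred: 20+3-6=17
Step 6: prey: 4+1-2=3; pred: 17+1-5=13

Answer: 3 13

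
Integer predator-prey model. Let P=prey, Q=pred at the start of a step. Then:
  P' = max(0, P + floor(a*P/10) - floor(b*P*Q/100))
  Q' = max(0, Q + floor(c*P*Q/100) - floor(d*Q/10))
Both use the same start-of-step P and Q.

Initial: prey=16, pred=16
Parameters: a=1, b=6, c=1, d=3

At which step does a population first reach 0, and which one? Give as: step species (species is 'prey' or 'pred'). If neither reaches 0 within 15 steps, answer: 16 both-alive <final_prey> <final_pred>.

Step 1: prey: 16+1-15=2; pred: 16+2-4=14
Step 2: prey: 2+0-1=1; pred: 14+0-4=10
Step 3: prey: 1+0-0=1; pred: 10+0-3=7
Step 4: prey: 1+0-0=1; pred: 7+0-2=5
Step 5: prey: 1+0-0=1; pred: 5+0-1=4
Step 6: prey: 1+0-0=1; pred: 4+0-1=3
Step 7: prey: 1+0-0=1; pred: 3+0-0=3
Steps 8-15: state stable at prey=1, pred=3 (no change)
No extinction within 15 steps

Answer: 16 both-alive 1 3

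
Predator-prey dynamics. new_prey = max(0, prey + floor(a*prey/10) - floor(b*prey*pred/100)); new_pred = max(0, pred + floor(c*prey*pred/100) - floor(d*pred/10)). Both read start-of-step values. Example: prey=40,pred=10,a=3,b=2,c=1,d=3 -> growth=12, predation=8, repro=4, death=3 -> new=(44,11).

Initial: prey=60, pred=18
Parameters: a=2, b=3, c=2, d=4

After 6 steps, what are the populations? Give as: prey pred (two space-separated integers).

Answer: 0 9

Derivation:
Step 1: prey: 60+12-32=40; pred: 18+21-7=32
Step 2: prey: 40+8-38=10; pred: 32+25-12=45
Step 3: prey: 10+2-13=0; pred: 45+9-18=36
Step 4: prey: 0+0-0=0; pred: 36+0-14=22
Step 5: prey: 0+0-0=0; pred: 22+0-8=14
Step 6: prey: 0+0-0=0; pred: 14+0-5=9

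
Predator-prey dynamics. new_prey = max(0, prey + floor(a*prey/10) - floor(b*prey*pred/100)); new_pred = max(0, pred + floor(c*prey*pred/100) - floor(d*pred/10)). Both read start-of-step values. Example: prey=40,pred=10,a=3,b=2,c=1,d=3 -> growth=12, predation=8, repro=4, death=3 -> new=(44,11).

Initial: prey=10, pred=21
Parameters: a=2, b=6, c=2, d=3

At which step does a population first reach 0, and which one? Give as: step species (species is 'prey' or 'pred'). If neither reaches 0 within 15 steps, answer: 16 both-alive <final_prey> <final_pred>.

Answer: 1 prey

Derivation:
Step 1: prey: 10+2-12=0; pred: 21+4-6=19
First extinction: prey at step 1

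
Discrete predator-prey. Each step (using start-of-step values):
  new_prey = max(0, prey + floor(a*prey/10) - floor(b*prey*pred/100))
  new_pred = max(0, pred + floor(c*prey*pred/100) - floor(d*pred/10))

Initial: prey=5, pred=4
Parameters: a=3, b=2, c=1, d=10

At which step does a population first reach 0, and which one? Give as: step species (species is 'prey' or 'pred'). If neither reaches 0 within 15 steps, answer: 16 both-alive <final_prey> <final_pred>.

Answer: 1 pred

Derivation:
Step 1: prey: 5+1-0=6; pred: 4+0-4=0
First extinction: pred at step 1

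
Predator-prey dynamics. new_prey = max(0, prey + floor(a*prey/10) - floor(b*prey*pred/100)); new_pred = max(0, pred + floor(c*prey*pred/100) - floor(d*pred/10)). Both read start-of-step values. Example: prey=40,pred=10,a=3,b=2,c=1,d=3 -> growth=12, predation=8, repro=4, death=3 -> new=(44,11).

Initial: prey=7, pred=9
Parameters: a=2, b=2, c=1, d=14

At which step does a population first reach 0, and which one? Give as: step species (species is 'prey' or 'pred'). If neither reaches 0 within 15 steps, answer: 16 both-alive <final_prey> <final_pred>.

Step 1: prey: 7+1-1=7; pred: 9+0-12=0
First extinction: pred at step 1

Answer: 1 pred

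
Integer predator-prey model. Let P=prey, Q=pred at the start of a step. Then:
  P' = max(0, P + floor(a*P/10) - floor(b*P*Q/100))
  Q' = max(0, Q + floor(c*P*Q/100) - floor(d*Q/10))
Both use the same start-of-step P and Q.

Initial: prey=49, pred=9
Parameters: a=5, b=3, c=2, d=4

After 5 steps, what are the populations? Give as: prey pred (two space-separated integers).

Answer: 0 51

Derivation:
Step 1: prey: 49+24-13=60; pred: 9+8-3=14
Step 2: prey: 60+30-25=65; pred: 14+16-5=25
Step 3: prey: 65+32-48=49; pred: 25+32-10=47
Step 4: prey: 49+24-69=4; pred: 47+46-18=75
Step 5: prey: 4+2-9=0; pred: 75+6-30=51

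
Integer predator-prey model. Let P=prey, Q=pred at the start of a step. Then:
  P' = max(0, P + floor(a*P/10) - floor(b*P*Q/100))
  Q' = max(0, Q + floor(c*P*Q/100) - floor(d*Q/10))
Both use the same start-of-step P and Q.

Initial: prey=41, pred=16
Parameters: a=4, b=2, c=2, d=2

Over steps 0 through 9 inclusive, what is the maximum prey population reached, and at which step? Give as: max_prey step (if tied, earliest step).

Step 1: prey: 41+16-13=44; pred: 16+13-3=26
Step 2: prey: 44+17-22=39; pred: 26+22-5=43
Step 3: prey: 39+15-33=21; pred: 43+33-8=68
Step 4: prey: 21+8-28=1; pred: 68+28-13=83
Step 5: prey: 1+0-1=0; pred: 83+1-16=68
Step 6: prey: 0+0-0=0; pred: 68+0-13=55
Step 7: prey: 0+0-0=0; pred: 55+0-11=44
Step 8: prey: 0+0-0=0; pred: 44+0-8=36
Step 9: prey: 0+0-0=0; pred: 36+0-7=29
Max prey = 44 at step 1

Answer: 44 1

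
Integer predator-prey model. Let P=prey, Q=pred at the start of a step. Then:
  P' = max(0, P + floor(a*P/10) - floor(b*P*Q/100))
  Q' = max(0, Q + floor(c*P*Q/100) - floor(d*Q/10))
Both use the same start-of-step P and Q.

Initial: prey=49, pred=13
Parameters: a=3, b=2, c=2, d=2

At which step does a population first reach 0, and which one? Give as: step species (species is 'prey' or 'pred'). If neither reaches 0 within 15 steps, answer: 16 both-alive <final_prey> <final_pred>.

Step 1: prey: 49+14-12=51; pred: 13+12-2=23
Step 2: prey: 51+15-23=43; pred: 23+23-4=42
Step 3: prey: 43+12-36=19; pred: 42+36-8=70
Step 4: prey: 19+5-26=0; pred: 70+26-14=82
First extinction: prey at step 4

Answer: 4 prey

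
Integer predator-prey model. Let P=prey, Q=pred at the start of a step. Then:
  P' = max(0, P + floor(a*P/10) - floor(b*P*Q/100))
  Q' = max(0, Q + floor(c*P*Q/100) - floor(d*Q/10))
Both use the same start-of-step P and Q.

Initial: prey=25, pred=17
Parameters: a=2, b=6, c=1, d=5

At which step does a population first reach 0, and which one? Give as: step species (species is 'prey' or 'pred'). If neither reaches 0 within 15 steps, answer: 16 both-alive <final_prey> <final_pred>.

Step 1: prey: 25+5-25=5; pred: 17+4-8=13
Step 2: prey: 5+1-3=3; pred: 13+0-6=7
Step 3: prey: 3+0-1=2; pred: 7+0-3=4
Step 4: prey: 2+0-0=2; pred: 4+0-2=2
Step 5: prey: 2+0-0=2; pred: 2+0-1=1
Step 6: prey: 2+0-0=2; pred: 1+0-0=1
Steps 7-15: state stable at prey=2, pred=1 (no change)
No extinction within 15 steps

Answer: 16 both-alive 2 1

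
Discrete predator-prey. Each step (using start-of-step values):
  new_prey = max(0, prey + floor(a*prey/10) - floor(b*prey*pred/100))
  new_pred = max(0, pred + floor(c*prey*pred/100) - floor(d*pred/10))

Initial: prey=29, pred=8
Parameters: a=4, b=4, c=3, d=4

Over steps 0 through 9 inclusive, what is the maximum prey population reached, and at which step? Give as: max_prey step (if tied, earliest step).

Step 1: prey: 29+11-9=31; pred: 8+6-3=11
Step 2: prey: 31+12-13=30; pred: 11+10-4=17
Step 3: prey: 30+12-20=22; pred: 17+15-6=26
Step 4: prey: 22+8-22=8; pred: 26+17-10=33
Step 5: prey: 8+3-10=1; pred: 33+7-13=27
Step 6: prey: 1+0-1=0; pred: 27+0-10=17
Step 7: prey: 0+0-0=0; pred: 17+0-6=11
Step 8: prey: 0+0-0=0; pred: 11+0-4=7
Step 9: prey: 0+0-0=0; pred: 7+0-2=5
Max prey = 31 at step 1

Answer: 31 1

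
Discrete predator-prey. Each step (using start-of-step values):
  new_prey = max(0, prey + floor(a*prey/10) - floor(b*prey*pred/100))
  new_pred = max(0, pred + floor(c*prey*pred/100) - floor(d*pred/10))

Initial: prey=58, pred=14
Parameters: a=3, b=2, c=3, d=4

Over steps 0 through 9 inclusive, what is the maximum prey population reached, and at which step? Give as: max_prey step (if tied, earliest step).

Answer: 59 1

Derivation:
Step 1: prey: 58+17-16=59; pred: 14+24-5=33
Step 2: prey: 59+17-38=38; pred: 33+58-13=78
Step 3: prey: 38+11-59=0; pred: 78+88-31=135
Step 4: prey: 0+0-0=0; pred: 135+0-54=81
Step 5: prey: 0+0-0=0; pred: 81+0-32=49
Step 6: prey: 0+0-0=0; pred: 49+0-19=30
Step 7: prey: 0+0-0=0; pred: 30+0-12=18
Step 8: prey: 0+0-0=0; pred: 18+0-7=11
Step 9: prey: 0+0-0=0; pred: 11+0-4=7
Max prey = 59 at step 1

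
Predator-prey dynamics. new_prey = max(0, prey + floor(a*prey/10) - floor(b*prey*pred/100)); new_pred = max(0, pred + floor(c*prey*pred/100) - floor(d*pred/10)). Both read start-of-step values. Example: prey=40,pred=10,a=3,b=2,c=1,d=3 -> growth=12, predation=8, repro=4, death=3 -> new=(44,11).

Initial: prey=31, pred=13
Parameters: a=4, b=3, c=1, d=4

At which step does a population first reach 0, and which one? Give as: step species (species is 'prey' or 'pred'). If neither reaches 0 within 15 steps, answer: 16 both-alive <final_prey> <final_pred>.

Answer: 16 both-alive 17 19

Derivation:
Step 1: prey: 31+12-12=31; pred: 13+4-5=12
Step 2: prey: 31+12-11=32; pred: 12+3-4=11
Step 3: prey: 32+12-10=34; pred: 11+3-4=10
Step 4: prey: 34+13-10=37; pred: 10+3-4=9
Step 5: prey: 37+14-9=42; pred: 9+3-3=9
Step 6: prey: 42+16-11=47; pred: 9+3-3=9
Step 7: prey: 47+18-12=53; pred: 9+4-3=10
Step 8: prey: 53+21-15=59; pred: 10+5-4=11
Step 9: prey: 59+23-19=63; pred: 11+6-4=13
Step 10: prey: 63+25-24=64; pred: 13+8-5=16
Step 11: prey: 64+25-30=59; pred: 16+10-6=20
Step 12: prey: 59+23-35=47; pred: 20+11-8=23
Step 13: prey: 47+18-32=33; pred: 23+10-9=24
Step 14: prey: 33+13-23=23; pred: 24+7-9=22
Step 15: prey: 23+9-15=17; pred: 22+5-8=19
No extinction within 15 steps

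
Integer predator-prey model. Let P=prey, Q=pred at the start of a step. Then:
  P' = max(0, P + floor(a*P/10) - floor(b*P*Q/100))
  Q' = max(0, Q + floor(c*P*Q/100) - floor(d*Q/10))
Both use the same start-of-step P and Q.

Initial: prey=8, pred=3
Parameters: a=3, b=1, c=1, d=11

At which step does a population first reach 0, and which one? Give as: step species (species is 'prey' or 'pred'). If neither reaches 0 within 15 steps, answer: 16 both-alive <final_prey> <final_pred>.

Answer: 1 pred

Derivation:
Step 1: prey: 8+2-0=10; pred: 3+0-3=0
First extinction: pred at step 1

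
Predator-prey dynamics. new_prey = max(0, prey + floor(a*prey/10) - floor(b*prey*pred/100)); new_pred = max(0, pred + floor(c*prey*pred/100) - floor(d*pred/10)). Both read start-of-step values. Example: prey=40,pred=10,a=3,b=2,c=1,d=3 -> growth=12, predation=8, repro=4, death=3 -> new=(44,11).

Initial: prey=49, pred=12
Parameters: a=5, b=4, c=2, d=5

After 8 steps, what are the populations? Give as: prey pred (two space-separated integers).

Answer: 1 2

Derivation:
Step 1: prey: 49+24-23=50; pred: 12+11-6=17
Step 2: prey: 50+25-34=41; pred: 17+17-8=26
Step 3: prey: 41+20-42=19; pred: 26+21-13=34
Step 4: prey: 19+9-25=3; pred: 34+12-17=29
Step 5: prey: 3+1-3=1; pred: 29+1-14=16
Step 6: prey: 1+0-0=1; pred: 16+0-8=8
Step 7: prey: 1+0-0=1; pred: 8+0-4=4
Step 8: prey: 1+0-0=1; pred: 4+0-2=2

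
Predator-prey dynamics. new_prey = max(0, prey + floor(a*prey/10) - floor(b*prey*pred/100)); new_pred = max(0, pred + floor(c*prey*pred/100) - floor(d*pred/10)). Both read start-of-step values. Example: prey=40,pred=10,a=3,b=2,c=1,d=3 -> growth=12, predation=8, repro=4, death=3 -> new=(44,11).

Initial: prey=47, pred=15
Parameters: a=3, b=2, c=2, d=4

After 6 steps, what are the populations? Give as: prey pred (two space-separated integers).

Answer: 1 25

Derivation:
Step 1: prey: 47+14-14=47; pred: 15+14-6=23
Step 2: prey: 47+14-21=40; pred: 23+21-9=35
Step 3: prey: 40+12-28=24; pred: 35+28-14=49
Step 4: prey: 24+7-23=8; pred: 49+23-19=53
Step 5: prey: 8+2-8=2; pred: 53+8-21=40
Step 6: prey: 2+0-1=1; pred: 40+1-16=25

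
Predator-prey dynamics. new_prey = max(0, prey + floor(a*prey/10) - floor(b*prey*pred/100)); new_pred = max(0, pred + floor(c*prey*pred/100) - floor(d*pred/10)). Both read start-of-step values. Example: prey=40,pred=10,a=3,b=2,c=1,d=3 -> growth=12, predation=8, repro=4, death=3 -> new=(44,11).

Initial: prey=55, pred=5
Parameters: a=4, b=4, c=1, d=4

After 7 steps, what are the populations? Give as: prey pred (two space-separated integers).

Step 1: prey: 55+22-11=66; pred: 5+2-2=5
Step 2: prey: 66+26-13=79; pred: 5+3-2=6
Step 3: prey: 79+31-18=92; pred: 6+4-2=8
Step 4: prey: 92+36-29=99; pred: 8+7-3=12
Step 5: prey: 99+39-47=91; pred: 12+11-4=19
Step 6: prey: 91+36-69=58; pred: 19+17-7=29
Step 7: prey: 58+23-67=14; pred: 29+16-11=34

Answer: 14 34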